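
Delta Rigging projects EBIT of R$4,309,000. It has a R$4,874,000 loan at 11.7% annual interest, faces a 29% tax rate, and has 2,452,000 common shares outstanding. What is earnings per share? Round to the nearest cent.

Interest = R$570,258.00, so EBT = R$4,309,000 − R$570,258.00 = R$3,738,742.00.
Net income = R$3,738,742.00 × (1 − 0.29) = R$2,654,506.82.
Per share: R$2,654,506.82 / 2,452,000 shares = R$1.08.

R$1.08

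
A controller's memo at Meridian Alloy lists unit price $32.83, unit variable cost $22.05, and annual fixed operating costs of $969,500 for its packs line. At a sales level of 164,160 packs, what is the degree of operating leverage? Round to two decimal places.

2.21

Total contribution margin = 164,160 × $10.78 = $1,769,644.80.
Subtracting fixed costs: EBIT = $1,769,644.80 − $969,500 = $800,144.80.
Degree of operating leverage = $1,769,644.80 / $800,144.80 = 2.2117.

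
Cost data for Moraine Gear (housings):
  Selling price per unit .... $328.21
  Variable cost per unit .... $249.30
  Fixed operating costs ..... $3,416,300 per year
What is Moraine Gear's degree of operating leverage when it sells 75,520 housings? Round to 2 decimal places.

2.34

At 75,520 units, contribution = 75,520 × $78.91 = $5,959,283.20.
Operating income = contribution − fixed costs = $5,959,283.20 − $3,416,300 = $2,542,983.20.
Degree of operating leverage = $5,959,283.20 / $2,542,983.20 = 2.3434.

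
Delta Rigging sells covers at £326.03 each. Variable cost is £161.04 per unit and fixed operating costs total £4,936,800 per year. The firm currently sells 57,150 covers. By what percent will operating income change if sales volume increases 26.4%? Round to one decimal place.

+55.4%

At 57,150 units, contribution = 57,150 × £164.99 = £9,429,178.50.
Subtracting fixed costs: EBIT = £9,429,178.50 − £4,936,800 = £4,492,378.50.
Degree of operating leverage = £9,429,178.50 / £4,492,378.50 = 2.0989.
So EBIT moves 2.0989 × (+26.4%) = +55.4%.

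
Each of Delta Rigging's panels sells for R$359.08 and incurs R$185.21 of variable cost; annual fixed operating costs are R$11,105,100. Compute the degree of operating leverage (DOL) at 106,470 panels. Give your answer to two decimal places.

2.50

Contribution at this volume is 106,470 × R$173.87 = R$18,511,938.90.
Operating income = contribution − fixed costs = R$18,511,938.90 − R$11,105,100 = R$7,406,838.90.
So DOL = total CM / EBIT = R$18,511,938.90 / R$7,406,838.90 = 2.4993.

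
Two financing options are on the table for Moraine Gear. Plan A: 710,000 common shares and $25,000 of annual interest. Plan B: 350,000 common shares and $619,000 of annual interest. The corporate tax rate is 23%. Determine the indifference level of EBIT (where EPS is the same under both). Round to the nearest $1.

At indifference, (EBIT − 25,000)(1 − t)/710,000 = (EBIT − 619,000)(1 − t)/350,000.
Cancelling (1 − t) and cross-multiplying: 350,000·(EBIT − 25,000) = 710,000·(EBIT − 619,000).
EBIT × (710,000 − 350,000) = 619,000 × 710,000 − 25,000 × 350,000 = 430,740,000,000, so EBIT = 430,740,000,000 ÷ 360,000 = 1,196,500.00.

$1,196,500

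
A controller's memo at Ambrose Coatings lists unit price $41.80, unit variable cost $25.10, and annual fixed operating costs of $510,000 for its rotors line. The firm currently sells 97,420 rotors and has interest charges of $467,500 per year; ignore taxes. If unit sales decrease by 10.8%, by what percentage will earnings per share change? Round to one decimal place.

-27.1%

At 97,420 units, contribution = 97,420 × $16.70 = $1,626,914.00.
EBIT = $1,626,914.00 − $510,000 = $1,116,914.00.
Interest = $467,500.00, so EBIT − I = $649,414.00.
DCL = total CM / (EBIT − I) = $1,626,914.00 / $649,414.00 = 2.5052.
%ΔEPS = DCL × %ΔSales = 2.5052 × -10.8% = -27.1%.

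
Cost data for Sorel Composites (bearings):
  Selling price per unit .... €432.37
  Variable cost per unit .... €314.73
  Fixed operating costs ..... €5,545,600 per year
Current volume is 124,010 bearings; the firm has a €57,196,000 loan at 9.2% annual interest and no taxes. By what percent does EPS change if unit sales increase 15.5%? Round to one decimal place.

+59.8%

At 124,010 units, contribution = 124,010 × €117.64 = €14,588,536.40.
Subtracting fixed costs: EBIT = €14,588,536.40 − €5,545,600 = €9,042,936.40.
After interest of €5,262,032.00, pre-tax earnings = €3,780,904.40.
Degree of combined leverage = contribution ÷ (EBIT − I) = €14,588,536.40 ÷ €3,780,904.40 = 3.8585.
EPS therefore changes by 3.8585 × (+15.5%) = +59.8%.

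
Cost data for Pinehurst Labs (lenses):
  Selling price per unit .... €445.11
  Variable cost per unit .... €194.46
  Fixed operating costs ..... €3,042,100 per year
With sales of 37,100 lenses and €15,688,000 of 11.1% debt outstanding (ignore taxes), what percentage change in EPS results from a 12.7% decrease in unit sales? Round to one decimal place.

-26.2%

At 37,100 units, contribution = 37,100 × €250.65 = €9,299,115.00.
Operating income = contribution − fixed costs = €9,299,115.00 − €3,042,100 = €6,257,015.00.
After interest of €1,741,368.00, pre-tax earnings = €4,515,647.00.
Degree of combined leverage = contribution ÷ (EBIT − I) = €9,299,115.00 ÷ €4,515,647.00 = 2.0593.
EPS therefore changes by 2.0593 × (-12.7%) = -26.2%.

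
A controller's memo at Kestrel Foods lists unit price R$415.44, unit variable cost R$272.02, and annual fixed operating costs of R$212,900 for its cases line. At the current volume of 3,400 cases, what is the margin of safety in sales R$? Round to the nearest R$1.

R$795,796

Unit CM = price − variable cost = R$415.44 − R$272.02 = R$143.42. Break-even units = R$212,900 ÷ R$143.42 = 1,484.45; break-even revenue = 1,484.45 × R$415.44 = R$616,700.43.
Actual sales revenue = 3,400 × R$415.44 = R$1,412,496.00.
Margin of safety = R$1,412,496.00 − R$616,700.43 = R$795,796.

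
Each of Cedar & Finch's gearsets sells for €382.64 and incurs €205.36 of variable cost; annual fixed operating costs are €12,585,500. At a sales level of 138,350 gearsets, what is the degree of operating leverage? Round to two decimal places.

2.05

Total contribution margin = 138,350 × €177.28 = €24,526,688.00.
Subtracting fixed costs: EBIT = €24,526,688.00 − €12,585,500 = €11,941,188.00.
DOL = contribution ÷ EBIT = €24,526,688.00 ÷ €11,941,188.00 = 2.0540.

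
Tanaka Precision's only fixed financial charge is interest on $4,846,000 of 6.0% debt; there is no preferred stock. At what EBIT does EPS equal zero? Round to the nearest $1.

$290,760

Annual interest = 6.0% × $4,846,000 = $290,760.00.
With no preferred dividends, EPS = 0 when EBIT exactly covers interest, so the financial break-even EBIT is $290,760.00.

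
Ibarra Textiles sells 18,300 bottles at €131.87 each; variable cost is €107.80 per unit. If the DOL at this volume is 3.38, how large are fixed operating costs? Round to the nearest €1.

€310,161

Total contribution margin = 18,300 × €24.07 = €440,481.00.
Since DOL = CM ÷ EBIT, EBIT = €440,481.00 ÷ 3.38 = €130,319.82.
And FC = contribution − EBIT = €440,481.00 − €130,319.82 = €310,161.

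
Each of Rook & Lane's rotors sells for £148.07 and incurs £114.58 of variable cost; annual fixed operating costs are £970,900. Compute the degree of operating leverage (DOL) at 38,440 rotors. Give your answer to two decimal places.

Total contribution margin = 38,440 × £33.49 = £1,287,355.60.
Operating income = contribution − fixed costs = £1,287,355.60 − £970,900 = £316,455.60.
DOL = contribution ÷ EBIT = £1,287,355.60 ÷ £316,455.60 = 4.0680.

4.07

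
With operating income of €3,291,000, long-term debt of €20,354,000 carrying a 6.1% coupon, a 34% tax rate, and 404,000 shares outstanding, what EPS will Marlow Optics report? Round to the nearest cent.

Pre-tax income = €3,291,000 − €1,241,594.00 = €2,049,406.00.
Net income = €2,049,406.00 × (1 − 0.34) = €1,352,607.96.
Per share: €1,352,607.96 / 404,000 shares = €3.35.

€3.35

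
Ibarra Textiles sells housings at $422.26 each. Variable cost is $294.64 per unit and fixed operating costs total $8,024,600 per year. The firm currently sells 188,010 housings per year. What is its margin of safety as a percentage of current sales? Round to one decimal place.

Unit CM = price − variable cost = $422.26 − $294.64 = $127.62. Break-even units = $8,024,600 ÷ $127.62 = 62,878.86; break-even revenue = 62,878.86 × $422.26 = $26,551,227.05.
Current sales = 188,010 × $422.26 = $79,389,102.60.
Margin of safety = ($79,389,102.60 − $26,551,227.05) ÷ $79,389,102.60 = 66.6%.

66.6%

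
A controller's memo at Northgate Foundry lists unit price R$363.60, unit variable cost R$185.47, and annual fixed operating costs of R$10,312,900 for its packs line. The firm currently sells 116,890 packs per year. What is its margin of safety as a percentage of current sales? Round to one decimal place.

50.5%

Unit CM = price − variable cost = R$363.60 − R$185.47 = R$178.13. Break-even units = R$10,312,900 ÷ R$178.13 = 57,895.36; break-even revenue = 57,895.36 × R$363.60 = R$21,050,751.92.
Actual sales revenue = 116,890 × R$363.60 = R$42,501,204.00.
Margin of safety = (R$42,501,204.00 − R$21,050,751.92) ÷ R$42,501,204.00 = 50.5%.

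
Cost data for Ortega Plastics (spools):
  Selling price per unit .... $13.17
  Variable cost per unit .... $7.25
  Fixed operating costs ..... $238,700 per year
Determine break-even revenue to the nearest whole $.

CM per unit = $13.17 − $7.25 = $5.92; CM ratio = $5.92 / $13.17 = 0.4495.
Break-even sales = FC ÷ CM ratio = $238,700 × $13.17 / $5.92 = $531,027.

$531,027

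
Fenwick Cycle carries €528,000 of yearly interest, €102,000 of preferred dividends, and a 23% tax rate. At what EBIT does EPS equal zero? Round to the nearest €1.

Grossing the preferred dividend up to pre-tax terms: €102,000 / (1 − 0.23) = €132,467.53.
Financial break-even EBIT = interest + D_p ÷ (1 − t) = €528,000 + €132,467.53 = €660,467.53.

€660,468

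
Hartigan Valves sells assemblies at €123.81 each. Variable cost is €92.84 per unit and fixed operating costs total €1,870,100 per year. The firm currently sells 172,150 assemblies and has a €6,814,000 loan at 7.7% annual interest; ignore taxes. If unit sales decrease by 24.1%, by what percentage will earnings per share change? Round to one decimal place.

-43.8%

Total contribution margin = 172,150 × €30.97 = €5,331,485.50.
EBIT = €5,331,485.50 − €1,870,100 = €3,461,385.50.
Interest = €524,678.00, so EBIT − I = €2,936,707.50.
Degree of combined leverage = contribution ÷ (EBIT − I) = €5,331,485.50 ÷ €2,936,707.50 = 1.8155.
%ΔEPS = DCL × %ΔSales = 1.8155 × -24.1% = -43.8%.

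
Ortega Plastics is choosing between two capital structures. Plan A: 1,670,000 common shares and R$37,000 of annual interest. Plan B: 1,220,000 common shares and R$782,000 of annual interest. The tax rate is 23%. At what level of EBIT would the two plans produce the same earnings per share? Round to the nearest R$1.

At indifference, (EBIT − 37,000)(1 − t)/1,670,000 = (EBIT − 782,000)(1 − t)/1,220,000.
The (1 − t) factor cancels: (EBIT − 37,000) × 1,220,000 = (EBIT − 782,000) × 1,670,000.
EBIT × (1,670,000 − 1,220,000) = 782,000 × 1,670,000 − 37,000 × 1,220,000 = 1,260,800,000,000, so EBIT = 1,260,800,000,000 ÷ 450,000 = 2,801,777.78.

R$2,801,778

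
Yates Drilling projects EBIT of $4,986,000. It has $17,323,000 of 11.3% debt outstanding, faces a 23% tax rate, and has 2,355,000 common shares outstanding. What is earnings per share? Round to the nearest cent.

Interest = $1,957,499.00, so EBT = $4,986,000 − $1,957,499.00 = $3,028,501.00.
After tax at 23%: net income = $3,028,501.00 × 0.77 = $2,331,945.77.
Per share: $2,331,945.77 / 2,355,000 shares = $0.99.

$0.99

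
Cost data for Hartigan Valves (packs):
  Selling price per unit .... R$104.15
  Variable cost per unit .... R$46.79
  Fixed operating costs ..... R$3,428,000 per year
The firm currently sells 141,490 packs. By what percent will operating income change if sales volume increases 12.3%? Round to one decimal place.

+21.3%

Total contribution margin = 141,490 × R$57.36 = R$8,115,866.40.
Operating income = contribution − fixed costs = R$8,115,866.40 − R$3,428,000 = R$4,687,866.40.
So DOL = total CM / EBIT = R$8,115,866.40 / R$4,687,866.40 = 1.7312.
So EBIT moves 1.7312 × (+12.3%) = +21.3%.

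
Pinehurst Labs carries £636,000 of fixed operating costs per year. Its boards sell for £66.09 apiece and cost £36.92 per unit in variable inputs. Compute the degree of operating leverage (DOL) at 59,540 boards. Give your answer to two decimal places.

Contribution at this volume is 59,540 × £29.17 = £1,736,781.80.
Subtracting fixed costs: EBIT = £1,736,781.80 − £636,000 = £1,100,781.80.
Degree of operating leverage = £1,736,781.80 / £1,100,781.80 = 1.5778.

1.58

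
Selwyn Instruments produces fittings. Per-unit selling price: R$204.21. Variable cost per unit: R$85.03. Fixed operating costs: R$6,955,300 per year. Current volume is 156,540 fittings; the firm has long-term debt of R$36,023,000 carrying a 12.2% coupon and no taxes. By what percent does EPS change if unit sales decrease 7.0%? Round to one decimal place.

-17.9%

At 156,540 units, contribution = 156,540 × R$119.18 = R$18,656,437.20.
EBIT = R$18,656,437.20 − R$6,955,300 = R$11,701,137.20.
After interest of R$4,394,806.00, pre-tax earnings = R$7,306,331.20.
DCL = total CM / (EBIT − I) = R$18,656,437.20 / R$7,306,331.20 = 2.5535.
%ΔEPS = DCL × %ΔSales = 2.5535 × -7.0% = -17.9%.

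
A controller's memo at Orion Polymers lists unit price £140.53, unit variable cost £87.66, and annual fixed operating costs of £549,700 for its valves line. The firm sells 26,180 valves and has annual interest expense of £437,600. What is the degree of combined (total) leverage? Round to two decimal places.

3.49

Contribution at this volume is 26,180 × £52.87 = £1,384,136.60.
EBIT = £1,384,136.60 − £549,700 = £834,436.60. Interest = £437,600.00, so EBIT − I = £396,836.60.
Degree of total leverage = total CM / (EBIT − interest) = £1,384,136.60 / £396,836.60 = 3.4879.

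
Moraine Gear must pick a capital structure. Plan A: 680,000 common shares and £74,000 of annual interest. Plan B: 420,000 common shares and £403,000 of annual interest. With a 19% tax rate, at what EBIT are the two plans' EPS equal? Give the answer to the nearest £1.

£934,462

At indifference, (EBIT − 74,000)(1 − t)/680,000 = (EBIT − 403,000)(1 − t)/420,000.
The (1 − t) factor cancels: (EBIT − 74,000) × 420,000 = (EBIT − 403,000) × 680,000.
EBIT × (680,000 − 420,000) = 403,000 × 680,000 − 74,000 × 420,000 = 242,960,000,000, so EBIT = 242,960,000,000 ÷ 260,000 = 934,461.54.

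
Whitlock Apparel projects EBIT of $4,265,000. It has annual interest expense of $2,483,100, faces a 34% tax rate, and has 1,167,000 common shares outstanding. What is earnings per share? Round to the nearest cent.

$1.01

Pre-tax income = $4,265,000 − $2,483,100.00 = $1,781,900.00.
Net income = $1,781,900.00 × (1 − 0.34) = $1,176,054.00.
Per share: $1,176,054.00 / 1,167,000 shares = $1.01.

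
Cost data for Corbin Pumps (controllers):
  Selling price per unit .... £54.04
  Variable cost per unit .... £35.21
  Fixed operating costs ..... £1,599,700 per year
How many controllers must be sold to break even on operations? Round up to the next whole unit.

84,955 controllers

Each unit contributes £54.04 − £35.21 = £18.83.
Break-even volume = fixed costs ÷ CM per unit = £1,599,700 ÷ £18.83 = 84,954.86, so 84,955 controllers.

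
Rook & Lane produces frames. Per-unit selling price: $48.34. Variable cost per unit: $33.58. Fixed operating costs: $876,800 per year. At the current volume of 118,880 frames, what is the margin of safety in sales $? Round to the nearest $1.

Each unit contributes $48.34 − $33.58 = $14.76. Break-even units = $876,800 ÷ $14.76 = 59,403.79; break-even revenue = 59,403.79 × $48.34 = $2,871,579.40.
Current sales = 118,880 × $48.34 = $5,746,659.20.
Margin of safety = $5,746,659.20 − $2,871,579.40 = $2,875,080.

$2,875,080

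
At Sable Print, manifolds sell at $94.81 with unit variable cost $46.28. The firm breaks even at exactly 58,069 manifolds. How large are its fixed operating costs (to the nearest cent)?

Unit CM = price − variable cost = $94.81 − $46.28 = $48.53.
Fixed costs = break-even units × CM = 58,069 × $48.53 = $2,818,088.57.

$2,818,088.57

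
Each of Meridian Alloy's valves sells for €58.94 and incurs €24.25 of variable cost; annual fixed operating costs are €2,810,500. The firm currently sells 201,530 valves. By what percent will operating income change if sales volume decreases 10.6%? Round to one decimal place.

Contribution at this volume is 201,530 × €34.69 = €6,991,075.70.
Operating income = contribution − fixed costs = €6,991,075.70 − €2,810,500 = €4,180,575.70.
DOL = contribution ÷ EBIT = €6,991,075.70 ÷ €4,180,575.70 = 1.6723.
So EBIT moves 1.6723 × (-10.6%) = -17.7%.

-17.7%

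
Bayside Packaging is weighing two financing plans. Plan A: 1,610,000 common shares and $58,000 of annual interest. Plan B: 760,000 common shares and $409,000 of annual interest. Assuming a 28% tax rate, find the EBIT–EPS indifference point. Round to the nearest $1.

At indifference, (EBIT − 58,000)(1 − t)/1,610,000 = (EBIT − 409,000)(1 − t)/760,000.
The (1 − t) factor cancels: (EBIT − 58,000) × 760,000 = (EBIT − 409,000) × 1,610,000.
EBIT × (1,610,000 − 760,000) = 409,000 × 1,610,000 − 58,000 × 760,000 = 614,410,000,000, so EBIT = 614,410,000,000 ÷ 850,000 = 722,835.29.

$722,835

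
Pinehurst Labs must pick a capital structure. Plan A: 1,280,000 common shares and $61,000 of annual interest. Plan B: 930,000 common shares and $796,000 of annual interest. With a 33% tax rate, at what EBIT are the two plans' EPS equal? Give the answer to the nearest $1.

$2,749,000

At indifference, (EBIT − 61,000)(1 − t)/1,280,000 = (EBIT − 796,000)(1 − t)/930,000.
The (1 − t) factor cancels: (EBIT − 61,000) × 930,000 = (EBIT − 796,000) × 1,280,000.
EBIT × (1,280,000 − 930,000) = 796,000 × 1,280,000 − 61,000 × 930,000 = 962,150,000,000, so EBIT = 962,150,000,000 ÷ 350,000 = 2,749,000.00.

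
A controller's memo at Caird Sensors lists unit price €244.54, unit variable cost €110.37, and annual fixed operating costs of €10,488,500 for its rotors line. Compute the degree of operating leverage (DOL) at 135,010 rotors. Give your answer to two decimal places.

At 135,010 units, contribution = 135,010 × €134.17 = €18,114,291.70.
Subtracting fixed costs: EBIT = €18,114,291.70 − €10,488,500 = €7,625,791.70.
So DOL = total CM / EBIT = €18,114,291.70 / €7,625,791.70 = 2.3754.

2.38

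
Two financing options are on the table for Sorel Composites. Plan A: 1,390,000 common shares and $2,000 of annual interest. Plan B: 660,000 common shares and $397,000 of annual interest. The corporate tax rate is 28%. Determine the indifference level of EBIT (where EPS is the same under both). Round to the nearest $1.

At indifference, (EBIT − 2,000)(1 − t)/1,390,000 = (EBIT − 397,000)(1 − t)/660,000.
Cancelling (1 − t) and cross-multiplying: 660,000·(EBIT − 2,000) = 1,390,000·(EBIT − 397,000).
EBIT × (1,390,000 − 660,000) = 397,000 × 1,390,000 − 2,000 × 660,000 = 550,510,000,000, so EBIT = 550,510,000,000 ÷ 730,000 = 754,123.29.

$754,123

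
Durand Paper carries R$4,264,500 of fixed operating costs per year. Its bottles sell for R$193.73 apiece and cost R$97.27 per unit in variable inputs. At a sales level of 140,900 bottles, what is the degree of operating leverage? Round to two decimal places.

1.46

At 140,900 units, contribution = 140,900 × R$96.46 = R$13,591,214.00.
Operating income = contribution − fixed costs = R$13,591,214.00 − R$4,264,500 = R$9,326,714.00.
DOL = contribution ÷ EBIT = R$13,591,214.00 ÷ R$9,326,714.00 = 1.4572.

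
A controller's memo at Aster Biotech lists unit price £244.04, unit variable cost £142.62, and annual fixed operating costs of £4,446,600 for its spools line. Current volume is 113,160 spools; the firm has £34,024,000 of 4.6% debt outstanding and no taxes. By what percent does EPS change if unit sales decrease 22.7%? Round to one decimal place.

-47.7%

Total contribution margin = 113,160 × £101.42 = £11,476,687.20.
EBIT = £11,476,687.20 − £4,446,600 = £7,030,087.20.
Interest = £1,565,104.00, so EBIT − I = £5,464,983.20.
DCL = total CM / (EBIT − I) = £11,476,687.20 / £5,464,983.20 = 2.1000.
%ΔEPS = DCL × %ΔSales = 2.1000 × -22.7% = -47.7%.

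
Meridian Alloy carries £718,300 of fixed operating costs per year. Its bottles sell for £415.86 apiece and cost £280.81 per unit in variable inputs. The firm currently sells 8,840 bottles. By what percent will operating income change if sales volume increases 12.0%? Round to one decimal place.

+30.1%

At 8,840 units, contribution = 8,840 × £135.05 = £1,193,842.00.
EBIT = £1,193,842.00 − £718,300 = £475,542.00.
Degree of operating leverage = £1,193,842.00 / £475,542.00 = 2.5105.
So EBIT moves 2.5105 × (+12.0%) = +30.1%.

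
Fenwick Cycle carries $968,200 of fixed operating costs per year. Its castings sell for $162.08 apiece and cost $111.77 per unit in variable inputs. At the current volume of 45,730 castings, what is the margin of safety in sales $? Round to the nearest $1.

Each unit contributes $162.08 − $111.77 = $50.31. Break-even units = $968,200 ÷ $50.31 = 19,244.68; break-even revenue = 19,244.68 × $162.08 = $3,119,178.22.
Actual sales revenue = 45,730 × $162.08 = $7,411,918.40.
Margin of safety = $7,411,918.40 − $3,119,178.22 = $4,292,740.

$4,292,740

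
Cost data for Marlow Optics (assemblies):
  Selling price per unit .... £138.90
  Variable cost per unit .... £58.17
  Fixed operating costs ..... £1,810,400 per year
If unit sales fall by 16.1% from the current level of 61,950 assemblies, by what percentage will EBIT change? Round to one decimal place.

At 61,950 units, contribution = 61,950 × £80.73 = £5,001,223.50.
Subtracting fixed costs: EBIT = £5,001,223.50 − £1,810,400 = £3,190,823.50.
Degree of operating leverage = £5,001,223.50 / £3,190,823.50 = 1.5674.
So EBIT moves 1.5674 × (-16.1%) = -25.2%.

-25.2%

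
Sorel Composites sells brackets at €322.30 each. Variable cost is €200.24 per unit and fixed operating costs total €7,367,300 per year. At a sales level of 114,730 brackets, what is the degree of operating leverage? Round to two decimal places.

At 114,730 units, contribution = 114,730 × €122.06 = €14,003,943.80.
EBIT = €14,003,943.80 − €7,367,300 = €6,636,643.80.
So DOL = total CM / EBIT = €14,003,943.80 / €6,636,643.80 = 2.1101.

2.11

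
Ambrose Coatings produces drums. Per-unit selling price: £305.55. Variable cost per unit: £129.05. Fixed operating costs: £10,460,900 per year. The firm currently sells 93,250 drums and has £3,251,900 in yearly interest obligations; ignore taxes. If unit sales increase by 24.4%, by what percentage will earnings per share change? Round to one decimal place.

Total contribution margin = 93,250 × £176.50 = £16,458,625.00.
EBIT = £16,458,625.00 − £10,460,900 = £5,997,725.00.
Interest = £3,251,900.00, so EBIT − I = £2,745,825.00.
DCL = total CM / (EBIT − I) = £16,458,625.00 / £2,745,825.00 = 5.9941.
EPS therefore changes by 5.9941 × (+24.4%) = +146.3%.

+146.3%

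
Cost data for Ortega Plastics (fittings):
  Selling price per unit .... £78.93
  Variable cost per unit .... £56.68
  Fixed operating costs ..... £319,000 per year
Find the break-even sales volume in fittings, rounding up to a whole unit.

Unit CM = price − variable cost = £78.93 − £56.68 = £22.25.
Break-even volume = fixed costs ÷ CM per unit = £319,000 ÷ £22.25 = 14,337.08, so 14,338 fittings.

14,338 fittings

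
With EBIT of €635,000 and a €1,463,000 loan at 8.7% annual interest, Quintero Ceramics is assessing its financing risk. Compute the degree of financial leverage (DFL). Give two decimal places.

Annual interest charges come to €127,281.00.
DFL = EBIT ÷ (EBIT − I) = €635,000 ÷ (€635,000 − €127,281.00) = €635,000 ÷ €507,719.00 = 1.2507.

1.25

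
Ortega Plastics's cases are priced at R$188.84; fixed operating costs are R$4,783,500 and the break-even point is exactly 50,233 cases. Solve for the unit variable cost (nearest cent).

Contribution per unit must be FC / Q = R$4,783,500 / 50,233 = R$95.2262.
Hence VC = price − CM = R$188.84 − R$95.2262 = R$93.61.

R$93.61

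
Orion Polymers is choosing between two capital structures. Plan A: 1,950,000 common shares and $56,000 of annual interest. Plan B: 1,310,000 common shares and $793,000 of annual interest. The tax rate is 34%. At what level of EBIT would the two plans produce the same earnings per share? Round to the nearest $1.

$2,301,547

Set EPS_A = EPS_B: (EBIT − $56,000)(1 − 0.34) ÷ 1,950,000 = (EBIT − $793,000)(1 − 0.34) ÷ 1,310,000.
Cancelling (1 − t) and cross-multiplying: 1,310,000·(EBIT − 56,000) = 1,950,000·(EBIT − 793,000).
EBIT × (1,950,000 − 1,310,000) = 793,000 × 1,950,000 − 56,000 × 1,310,000 = 1,472,990,000,000, so EBIT = 1,472,990,000,000 ÷ 640,000 = 2,301,546.88.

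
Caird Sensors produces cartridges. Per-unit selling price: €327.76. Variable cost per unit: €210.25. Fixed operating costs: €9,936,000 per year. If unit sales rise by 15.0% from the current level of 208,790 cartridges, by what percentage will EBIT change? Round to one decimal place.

Total contribution margin = 208,790 × €117.51 = €24,534,912.90.
Subtracting fixed costs: EBIT = €24,534,912.90 − €9,936,000 = €14,598,912.90.
Degree of operating leverage = €24,534,912.90 / €14,598,912.90 = 1.6806.
Operating income changes by 1.6806 × +15.0% = +25.2%.

+25.2%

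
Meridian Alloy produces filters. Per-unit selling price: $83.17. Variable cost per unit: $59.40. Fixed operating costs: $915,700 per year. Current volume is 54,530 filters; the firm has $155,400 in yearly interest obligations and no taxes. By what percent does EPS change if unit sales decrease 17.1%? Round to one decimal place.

-98.5%

At 54,530 units, contribution = 54,530 × $23.77 = $1,296,178.10.
Subtracting fixed costs: EBIT = $1,296,178.10 − $915,700 = $380,478.10.
After interest of $155,400.00, pre-tax earnings = $225,078.10.
DCL = total CM / (EBIT − I) = $1,296,178.10 / $225,078.10 = 5.7588.
%ΔEPS = DCL × %ΔSales = 5.7588 × -17.1% = -98.5%.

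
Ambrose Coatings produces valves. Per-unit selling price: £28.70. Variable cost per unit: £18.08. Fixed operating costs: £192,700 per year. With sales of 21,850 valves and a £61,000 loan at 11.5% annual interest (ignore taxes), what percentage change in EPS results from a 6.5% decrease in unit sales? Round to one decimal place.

Total contribution margin = 21,850 × £10.62 = £232,047.00.
Subtracting fixed costs: EBIT = £232,047.00 − £192,700 = £39,347.00.
Interest = £7,015.00, so EBIT − I = £32,332.00.
DCL = total CM / (EBIT − I) = £232,047.00 / £32,332.00 = 7.1770.
EPS therefore changes by 7.1770 × (-6.5%) = -46.7%.

-46.7%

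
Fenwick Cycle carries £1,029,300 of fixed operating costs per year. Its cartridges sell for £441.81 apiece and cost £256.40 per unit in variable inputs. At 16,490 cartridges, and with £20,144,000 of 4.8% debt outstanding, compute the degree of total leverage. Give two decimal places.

2.88

At 16,490 units, contribution = 16,490 × £185.41 = £3,057,410.90.
EBIT = £3,057,410.90 − £1,029,300 = £2,028,110.90. Interest = £966,912.00, so EBIT − I = £1,061,198.90.
Degree of total leverage = total CM / (EBIT − interest) = £3,057,410.90 / £1,061,198.90 = 2.8811.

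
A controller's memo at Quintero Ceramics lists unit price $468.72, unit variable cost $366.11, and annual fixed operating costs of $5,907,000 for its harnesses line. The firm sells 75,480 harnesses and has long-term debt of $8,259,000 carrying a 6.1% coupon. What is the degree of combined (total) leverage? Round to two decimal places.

5.80

Total contribution margin = 75,480 × $102.61 = $7,745,002.80.
Subtracting fixed costs: EBIT = $7,745,002.80 − $5,907,000 = $1,838,002.80. Interest = $503,799.00, so EBIT − I = $1,334,203.80.
Degree of total leverage = total CM / (EBIT − interest) = $7,745,002.80 / $1,334,203.80 = 5.8050.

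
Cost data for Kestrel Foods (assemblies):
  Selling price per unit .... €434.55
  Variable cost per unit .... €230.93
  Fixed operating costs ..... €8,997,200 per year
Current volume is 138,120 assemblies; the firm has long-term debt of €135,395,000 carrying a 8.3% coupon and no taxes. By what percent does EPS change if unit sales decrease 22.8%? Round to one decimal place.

At 138,120 units, contribution = 138,120 × €203.62 = €28,123,994.40.
Operating income = contribution − fixed costs = €28,123,994.40 − €8,997,200 = €19,126,794.40.
Interest = €11,237,785.00, so EBIT − I = €7,889,009.40.
DCL = total CM / (EBIT − I) = €28,123,994.40 / €7,889,009.40 = 3.5650.
EPS therefore changes by 3.5650 × (-22.8%) = -81.3%.

-81.3%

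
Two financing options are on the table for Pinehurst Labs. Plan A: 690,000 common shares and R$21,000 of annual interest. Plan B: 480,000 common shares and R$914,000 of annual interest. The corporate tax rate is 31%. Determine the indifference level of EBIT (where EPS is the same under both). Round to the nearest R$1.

R$2,955,143

Set EPS_A = EPS_B: (EBIT − R$21,000)(1 − 0.31) ÷ 690,000 = (EBIT − R$914,000)(1 − 0.31) ÷ 480,000.
Cancelling (1 − t) and cross-multiplying: 480,000·(EBIT − 21,000) = 690,000·(EBIT − 914,000).
EBIT × (690,000 − 480,000) = 914,000 × 690,000 − 21,000 × 480,000 = 620,580,000,000, so EBIT = 620,580,000,000 ÷ 210,000 = 2,955,142.86.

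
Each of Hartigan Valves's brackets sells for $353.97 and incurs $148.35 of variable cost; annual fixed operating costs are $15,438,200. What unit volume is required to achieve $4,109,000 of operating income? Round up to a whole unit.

95,065 brackets

Each unit contributes $353.97 − $148.35 = $205.62.
Units = (FC + target) / CM = ($15,438,200 + $4,109,000) / $205.62 = 95,064.68, so 95,065 brackets.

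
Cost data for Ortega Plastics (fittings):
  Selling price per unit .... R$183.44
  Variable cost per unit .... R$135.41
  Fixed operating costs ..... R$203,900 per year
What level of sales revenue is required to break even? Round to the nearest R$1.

Contribution margin per unit = R$183.44 − R$135.41 = R$48.03, a CM ratio of R$48.03 ÷ R$183.44 = 0.2618.
Break-even sales = FC ÷ CM ratio = R$203,900 × R$183.44 / R$48.03 = R$778,751.

R$778,751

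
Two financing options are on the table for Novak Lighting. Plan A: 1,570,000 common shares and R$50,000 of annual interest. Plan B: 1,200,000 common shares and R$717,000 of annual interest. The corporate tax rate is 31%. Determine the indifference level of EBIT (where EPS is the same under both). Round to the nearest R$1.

R$2,880,243

Set EPS_A = EPS_B: (EBIT − R$50,000)(1 − 0.31) ÷ 1,570,000 = (EBIT − R$717,000)(1 − 0.31) ÷ 1,200,000.
The (1 − t) factor cancels: (EBIT − 50,000) × 1,200,000 = (EBIT − 717,000) × 1,570,000.
EBIT × (1,570,000 − 1,200,000) = 717,000 × 1,570,000 − 50,000 × 1,200,000 = 1,065,690,000,000, so EBIT = 1,065,690,000,000 ÷ 370,000 = 2,880,243.24.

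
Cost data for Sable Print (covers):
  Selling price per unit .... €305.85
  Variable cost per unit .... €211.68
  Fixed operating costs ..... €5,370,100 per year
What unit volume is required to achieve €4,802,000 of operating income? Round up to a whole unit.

Contribution margin per unit = €305.85 − €211.68 = €94.17.
Units = (FC + target) / CM = (€5,370,100 + €4,802,000) / €94.17 = 108,018.48, so 108,019 covers.

108,019 covers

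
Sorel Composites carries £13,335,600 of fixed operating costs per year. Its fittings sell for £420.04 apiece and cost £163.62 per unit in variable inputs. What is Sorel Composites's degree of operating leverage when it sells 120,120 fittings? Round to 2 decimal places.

At 120,120 units, contribution = 120,120 × £256.42 = £30,801,170.40.
EBIT = £30,801,170.40 − £13,335,600 = £17,465,570.40.
Degree of operating leverage = £30,801,170.40 / £17,465,570.40 = 1.7635.

1.76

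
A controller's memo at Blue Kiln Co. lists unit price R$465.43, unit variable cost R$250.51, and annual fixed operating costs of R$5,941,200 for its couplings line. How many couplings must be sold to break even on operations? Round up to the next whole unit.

Each unit contributes R$465.43 − R$250.51 = R$214.92.
Break-even Q = R$5,941,200 / R$214.92 = 27,643.77 → 27,644 couplings.

27,644 couplings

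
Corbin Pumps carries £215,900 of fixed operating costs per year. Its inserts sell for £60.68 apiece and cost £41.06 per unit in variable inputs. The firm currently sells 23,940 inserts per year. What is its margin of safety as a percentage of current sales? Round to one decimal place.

54.0%

Contribution margin per unit = £60.68 − £41.06 = £19.62. Break-even units = £215,900 ÷ £19.62 = 11,004.08; break-even revenue = 11,004.08 × £60.68 = £667,727.42.
Current sales = 23,940 × £60.68 = £1,452,679.20.
Margin of safety = (£1,452,679.20 − £667,727.42) ÷ £1,452,679.20 = 54.0%.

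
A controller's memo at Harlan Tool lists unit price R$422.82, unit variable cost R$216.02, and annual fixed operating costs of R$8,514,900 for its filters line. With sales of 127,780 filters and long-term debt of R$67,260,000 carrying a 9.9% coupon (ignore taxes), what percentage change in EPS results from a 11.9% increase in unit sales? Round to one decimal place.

+27.9%

Contribution at this volume is 127,780 × R$206.80 = R$26,424,904.00.
EBIT = R$26,424,904.00 − R$8,514,900 = R$17,910,004.00.
Interest = R$6,658,740.00, so EBIT − I = R$11,251,264.00.
Degree of combined leverage = contribution ÷ (EBIT − I) = R$26,424,904.00 ÷ R$11,251,264.00 = 2.3486.
%ΔEPS = DCL × %ΔSales = 2.3486 × +11.9% = +27.9%.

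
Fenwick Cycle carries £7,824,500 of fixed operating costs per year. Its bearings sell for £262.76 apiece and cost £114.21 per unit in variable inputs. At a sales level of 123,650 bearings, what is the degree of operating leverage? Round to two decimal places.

1.74

Contribution at this volume is 123,650 × £148.55 = £18,368,207.50.
EBIT = £18,368,207.50 − £7,824,500 = £10,543,707.50.
DOL = contribution ÷ EBIT = £18,368,207.50 ÷ £10,543,707.50 = 1.7421.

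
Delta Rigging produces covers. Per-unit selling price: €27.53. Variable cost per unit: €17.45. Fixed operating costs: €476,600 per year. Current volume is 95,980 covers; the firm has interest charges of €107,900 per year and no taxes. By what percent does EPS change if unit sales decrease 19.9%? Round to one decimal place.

-50.3%

Contribution at this volume is 95,980 × €10.08 = €967,478.40.
Subtracting fixed costs: EBIT = €967,478.40 − €476,600 = €490,878.40.
After interest of €107,900.00, pre-tax earnings = €382,978.40.
DCL = total CM / (EBIT − I) = €967,478.40 / €382,978.40 = 2.5262.
EPS therefore changes by 2.5262 × (-19.9%) = -50.3%.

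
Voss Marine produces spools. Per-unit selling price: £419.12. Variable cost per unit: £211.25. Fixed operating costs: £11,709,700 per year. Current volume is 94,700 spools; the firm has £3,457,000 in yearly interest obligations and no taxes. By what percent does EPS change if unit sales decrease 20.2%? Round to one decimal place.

Total contribution margin = 94,700 × £207.87 = £19,685,289.00.
Operating income = contribution − fixed costs = £19,685,289.00 − £11,709,700 = £7,975,589.00.
After interest of £3,457,000.00, pre-tax earnings = £4,518,589.00.
Degree of combined leverage = contribution ÷ (EBIT − I) = £19,685,289.00 ÷ £4,518,589.00 = 4.3565.
EPS therefore changes by 4.3565 × (-20.2%) = -88.0%.

-88.0%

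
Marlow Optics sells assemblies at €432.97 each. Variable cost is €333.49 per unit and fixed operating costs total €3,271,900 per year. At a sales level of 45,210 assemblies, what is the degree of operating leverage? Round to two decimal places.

At 45,210 units, contribution = 45,210 × €99.48 = €4,497,490.80.
Operating income = contribution − fixed costs = €4,497,490.80 − €3,271,900 = €1,225,590.80.
DOL = contribution ÷ EBIT = €4,497,490.80 ÷ €1,225,590.80 = 3.6697.

3.67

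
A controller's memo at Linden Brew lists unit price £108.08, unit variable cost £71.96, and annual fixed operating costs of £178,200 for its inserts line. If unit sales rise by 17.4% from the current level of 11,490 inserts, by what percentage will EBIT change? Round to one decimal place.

+30.5%

Total contribution margin = 11,490 × £36.12 = £415,018.80.
Operating income = contribution − fixed costs = £415,018.80 − £178,200 = £236,818.80.
DOL = contribution ÷ EBIT = £415,018.80 ÷ £236,818.80 = 1.7525.
%ΔEBIT = DOL × %ΔSales = 1.7525 × +17.4% = +30.5%.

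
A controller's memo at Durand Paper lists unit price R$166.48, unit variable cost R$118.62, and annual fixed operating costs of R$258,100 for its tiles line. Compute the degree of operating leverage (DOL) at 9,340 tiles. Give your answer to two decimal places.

Total contribution margin = 9,340 × R$47.86 = R$447,012.40.
EBIT = R$447,012.40 − R$258,100 = R$188,912.40.
DOL = contribution ÷ EBIT = R$447,012.40 ÷ R$188,912.40 = 2.3662.

2.37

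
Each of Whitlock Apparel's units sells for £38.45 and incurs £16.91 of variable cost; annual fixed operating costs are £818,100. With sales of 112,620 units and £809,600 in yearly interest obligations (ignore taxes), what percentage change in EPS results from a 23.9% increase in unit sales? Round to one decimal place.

+72.6%

Total contribution margin = 112,620 × £21.54 = £2,425,834.80.
Subtracting fixed costs: EBIT = £2,425,834.80 − £818,100 = £1,607,734.80.
Interest = £809,600.00, so EBIT − I = £798,134.80.
DCL = total CM / (EBIT − I) = £2,425,834.80 / £798,134.80 = 3.0394.
%ΔEPS = DCL × %ΔSales = 3.0394 × +23.9% = +72.6%.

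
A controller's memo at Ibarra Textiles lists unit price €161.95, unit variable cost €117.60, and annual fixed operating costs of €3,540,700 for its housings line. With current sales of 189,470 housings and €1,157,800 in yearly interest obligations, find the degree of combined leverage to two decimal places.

Total contribution margin = 189,470 × €44.35 = €8,402,994.50.
EBIT = €8,402,994.50 − €3,540,700 = €4,862,294.50. Interest = €1,157,800.00, so EBIT − I = €3,704,494.50.
DCL = contribution ÷ (EBIT − I) = €8,402,994.50 ÷ €3,704,494.50 = 2.2683.

2.27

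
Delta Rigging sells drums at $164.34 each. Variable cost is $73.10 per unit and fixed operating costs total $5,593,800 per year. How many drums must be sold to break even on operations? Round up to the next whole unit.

Each unit contributes $164.34 − $73.10 = $91.24.
Break-even volume = fixed costs ÷ CM per unit = $5,593,800 ÷ $91.24 = 61,308.64, so 61,309 drums.

61,309 drums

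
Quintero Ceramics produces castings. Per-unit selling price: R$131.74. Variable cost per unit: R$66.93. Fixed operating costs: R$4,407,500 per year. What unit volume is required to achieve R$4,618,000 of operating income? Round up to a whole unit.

Unit CM = price − variable cost = R$131.74 − R$66.93 = R$64.81.
Units = (FC + target) / CM = (R$4,407,500 + R$4,618,000) / R$64.81 = 139,260.92, so 139,261 castings.

139,261 castings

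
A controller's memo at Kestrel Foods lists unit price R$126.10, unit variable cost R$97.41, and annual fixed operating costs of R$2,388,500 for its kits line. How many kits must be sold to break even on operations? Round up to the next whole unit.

83,253 kits

Each unit contributes R$126.10 − R$97.41 = R$28.69.
Break-even Q = R$2,388,500 / R$28.69 = 83,252.00 → 83,253 kits.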